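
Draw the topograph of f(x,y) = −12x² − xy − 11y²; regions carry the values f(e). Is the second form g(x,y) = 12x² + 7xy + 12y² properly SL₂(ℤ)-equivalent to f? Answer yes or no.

D₁ = -527, D₂ = -527
f is negative-definite; reduce −f:
−f: flip: (12,1,11)→(11,-1,12)
−f: reduced (well bottom): (11,-1,12) with a≤c, −a<b≤a
flip sign back: reduced form of f is (-11,1,-12)
g: reduced (well bottom): (12,7,12) with a≤c, −a<b≤a
reduced forms (-11, 1, -12) vs (12, 7, 12) ⇒ inequivalent

no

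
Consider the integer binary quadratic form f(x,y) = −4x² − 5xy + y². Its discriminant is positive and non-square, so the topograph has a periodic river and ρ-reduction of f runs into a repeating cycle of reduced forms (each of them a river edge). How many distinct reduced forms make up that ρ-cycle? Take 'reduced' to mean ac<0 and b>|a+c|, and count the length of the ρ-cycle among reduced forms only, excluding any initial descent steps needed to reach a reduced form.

D = 41, ⌊√D⌋ = 6
descent: ρ → (1,5,-4)  [lands on river]
river: ρ → (-4,3,2)
river: ρ → (2,5,-2)
river: ρ → (-2,3,4)
river: ρ → (4,5,-1)
river: ρ → (-1,5,4)
river: ρ → (4,3,-2)
river: ρ → (-2,5,2)
river: ρ → (2,3,-4)
river: ρ → (-4,5,1)
ρ-cycle length = 10 (tail of 1 descent step not counted)

10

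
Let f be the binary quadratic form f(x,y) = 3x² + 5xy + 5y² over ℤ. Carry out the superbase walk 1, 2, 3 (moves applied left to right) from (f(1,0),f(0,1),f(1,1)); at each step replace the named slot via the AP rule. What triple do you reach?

start (3,5,13) = (f(1,0),f(0,1),f(1,1))
replace slot 1: 2·(5+13) − 3 = 33 → (33,5,13)
replace slot 2: 2·(33+13) − 5 = 87 → (33,87,13)
replace slot 3: 2·(33+87) − 13 = 227 → (33,87,227)

33,87,227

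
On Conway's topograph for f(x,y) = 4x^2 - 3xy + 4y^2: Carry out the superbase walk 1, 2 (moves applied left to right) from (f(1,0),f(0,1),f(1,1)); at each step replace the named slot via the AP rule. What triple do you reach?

start (4,4,5) = (f(1,0),f(0,1),f(1,1))
replace slot 1: 2·(4+5) − 4 = 14 → (14,4,5)
replace slot 2: 2·(14+5) − 4 = 34 → (14,34,5)

14,34,5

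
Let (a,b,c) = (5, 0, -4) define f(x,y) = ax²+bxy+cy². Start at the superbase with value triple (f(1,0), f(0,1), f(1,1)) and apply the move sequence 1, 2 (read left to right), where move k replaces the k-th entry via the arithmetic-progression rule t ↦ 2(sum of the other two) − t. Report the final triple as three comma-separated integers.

start (5,-4,1) = (f(1,0),f(0,1),f(1,1))
replace slot 1: 2·((-4)+1) − 5 = -11 → (-11,-4,1)
replace slot 2: 2·((-11)+1) − (-4) = -16 → (-11,-16,1)

-11,-16,1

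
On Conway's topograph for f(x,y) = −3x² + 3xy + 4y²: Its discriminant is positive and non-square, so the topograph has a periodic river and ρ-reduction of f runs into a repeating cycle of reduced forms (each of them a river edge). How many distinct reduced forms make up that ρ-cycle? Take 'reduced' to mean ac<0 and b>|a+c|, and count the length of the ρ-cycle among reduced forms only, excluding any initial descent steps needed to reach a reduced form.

D = 57, ⌊√D⌋ = 7
river: ρ → (4,5,-2)
river: ρ → (-2,7,1)
river: ρ → (1,7,-2)
river: ρ → (-2,5,4)
river: ρ → (4,3,-3)
river: ρ → (-3,3,4)
ρ-cycle length = 6 (tail of 0 descent steps not counted)

6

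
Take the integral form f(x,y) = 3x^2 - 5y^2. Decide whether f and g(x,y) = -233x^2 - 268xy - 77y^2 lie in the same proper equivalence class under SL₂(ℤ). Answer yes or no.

D₁ = 60, D₂ = 60
river cycle of f (length 2): (3, 6, -2), (-2, 6, 3)
river cycle of g (length 2): (3, 6, -2), (-2, 6, 3)
cycles coincide ⇒ equivalent

yes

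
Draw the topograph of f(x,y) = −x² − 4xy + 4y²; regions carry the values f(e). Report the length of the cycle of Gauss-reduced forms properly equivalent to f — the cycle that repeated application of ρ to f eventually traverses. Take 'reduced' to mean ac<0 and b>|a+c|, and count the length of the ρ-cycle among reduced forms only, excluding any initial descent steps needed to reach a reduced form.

D = 32, ⌊√D⌋ = 5
descent: ρ → (4,4,-1)  [lands on river]
river: ρ → (-1,4,4)
ρ-cycle length = 2 (tail of 1 descent step not counted)

2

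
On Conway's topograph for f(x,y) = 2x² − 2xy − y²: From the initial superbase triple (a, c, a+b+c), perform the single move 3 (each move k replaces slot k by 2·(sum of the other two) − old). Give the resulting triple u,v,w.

start (2,-1,-1) = (f(1,0),f(0,1),f(1,1))
replace slot 3: 2·(2+(-1)) − (-1) = 3 → (2,-1,3)

2,-1,3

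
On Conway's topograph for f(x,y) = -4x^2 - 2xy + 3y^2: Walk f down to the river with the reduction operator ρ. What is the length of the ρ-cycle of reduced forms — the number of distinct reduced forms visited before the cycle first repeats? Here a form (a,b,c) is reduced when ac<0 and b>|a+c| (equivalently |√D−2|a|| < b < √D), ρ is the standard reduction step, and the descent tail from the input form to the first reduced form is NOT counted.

D = 52, ⌊√D⌋ = 7
descent: ρ → (3,2,-4)  [lands on river]
river: ρ → (-4,6,1)
river: ρ → (1,6,-4)
river: ρ → (-4,2,3)
river: ρ → (3,4,-3)
river: ρ → (-3,2,4)
river: ρ → (4,6,-1)
river: ρ → (-1,6,4)
river: ρ → (4,2,-3)
river: ρ → (-3,4,3)
ρ-cycle length = 10 (tail of 1 descent step not counted)

10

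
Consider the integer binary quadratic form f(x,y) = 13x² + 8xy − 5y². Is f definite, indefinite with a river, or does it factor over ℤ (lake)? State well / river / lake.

D = b²−4ac = 8² − 4·13·(-5) = 324
D = 18² is a perfect square ⇒ form factors over ℤ ⇒ lakes

lake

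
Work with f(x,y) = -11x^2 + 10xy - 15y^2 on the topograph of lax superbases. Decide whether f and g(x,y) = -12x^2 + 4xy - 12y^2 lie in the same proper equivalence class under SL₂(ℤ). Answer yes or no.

D₁ = -560, D₂ = -560
f is negative-definite; reduce −f:
−f: reduced (well bottom): (11,-10,15) with a≤c, −a<b≤a
flip sign back: reduced form of f is (-11,10,-15)
g is negative-definite; reduce −g:
−g: flip: (12,-4,12)→(12,4,12)
−g: reduced (well bottom): (12,4,12) with a≤c, −a<b≤a
flip sign back: reduced form of g is (-12,-4,-12)
reduced forms (-11, 10, -15) vs (-12, -4, -12) ⇒ inequivalent

no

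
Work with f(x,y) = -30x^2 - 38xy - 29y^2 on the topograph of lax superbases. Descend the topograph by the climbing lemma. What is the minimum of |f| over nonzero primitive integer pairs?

translate: b→-22 (≡38 mod 60), so (30,38,29)→(30,-22,21)
flip: (30,-22,21)→(21,22,30)
translate: b→-20 (≡22 mod 42), so (21,22,30)→(21,-20,29)
reduced (well bottom): (21,-20,29) with a≤c, −a<b≤a
well minimum |f| = |-21| = 21 (negative-definite)

21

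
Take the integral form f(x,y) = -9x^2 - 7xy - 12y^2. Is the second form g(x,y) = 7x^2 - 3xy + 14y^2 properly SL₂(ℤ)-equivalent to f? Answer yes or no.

D₁ = -383, D₂ = -383
f is negative-definite; reduce −f:
−f: reduced (well bottom): (9,7,12) with a≤c, −a<b≤a
flip sign back: reduced form of f is (-9,-7,-12)
g: reduced (well bottom): (7,-3,14) with a≤c, −a<b≤a
reduced forms (-9, -7, -12) vs (7, -3, 14) ⇒ inequivalent

no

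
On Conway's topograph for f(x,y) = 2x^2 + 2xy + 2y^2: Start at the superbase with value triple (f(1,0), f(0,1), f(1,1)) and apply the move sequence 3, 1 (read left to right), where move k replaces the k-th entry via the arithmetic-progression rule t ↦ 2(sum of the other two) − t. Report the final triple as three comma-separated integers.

start (2,2,6) = (f(1,0),f(0,1),f(1,1))
replace slot 3: 2·(2+2) − 6 = 2 → (2,2,2)
replace slot 1: 2·(2+2) − 2 = 6 → (6,2,2)

6,2,2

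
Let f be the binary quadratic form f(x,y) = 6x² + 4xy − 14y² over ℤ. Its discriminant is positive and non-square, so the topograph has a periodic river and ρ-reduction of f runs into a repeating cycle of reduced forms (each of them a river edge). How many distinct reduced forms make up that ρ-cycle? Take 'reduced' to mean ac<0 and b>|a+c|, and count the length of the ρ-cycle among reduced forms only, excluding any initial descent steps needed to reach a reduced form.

D = 352, ⌊√D⌋ = 18
descent: ρ → (-14,-4,6)
descent: ρ → (6,16,-4)  [lands on river]
river: ρ → (-4,16,6)
river: ρ → (6,8,-12)
river: ρ → (-12,16,2)
river: ρ → (2,16,-12)
river: ρ → (-12,8,6)
ρ-cycle length = 6 (tail of 2 descent steps not counted)

6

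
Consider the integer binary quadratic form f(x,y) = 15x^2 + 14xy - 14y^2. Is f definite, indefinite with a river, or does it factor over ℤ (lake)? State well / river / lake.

D = b²−4ac = 14² − 4·15·(-14) = 1036
D > 0 non-square ⇒ indefinite ⇒ periodic river

river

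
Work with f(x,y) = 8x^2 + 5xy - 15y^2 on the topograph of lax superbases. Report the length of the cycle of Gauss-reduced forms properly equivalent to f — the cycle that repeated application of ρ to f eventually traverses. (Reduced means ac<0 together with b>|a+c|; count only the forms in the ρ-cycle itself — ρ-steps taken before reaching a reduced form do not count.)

D = 505, ⌊√D⌋ = 22
descent: ρ → (-15,-5,8)
descent: ρ → (8,21,-2)  [lands on river]
river: ρ → (-2,19,18)
river: ρ → (18,17,-3)
river: ρ → (-3,19,12)
river: ρ → (12,5,-10)
river: ρ → (-10,15,7)
river: ρ → (7,13,-12)
river: ρ → (-12,11,8)
ρ-cycle length = 8 (tail of 2 descent steps not counted)

8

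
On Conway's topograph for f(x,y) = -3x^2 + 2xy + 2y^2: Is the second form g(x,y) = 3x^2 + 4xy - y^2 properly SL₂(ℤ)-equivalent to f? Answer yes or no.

D₁ = 28, D₂ = 28
river cycle of f (length 4): (2, 2, -3), (-3, 4, 1), (1, 4, -3), (-3, 2, 2)
river cycle of g (length 4): (-1, 4, 3), (3, 2, -2), (-2, 2, 3), (3, 4, -1)
cycles differ ⇒ inequivalent

no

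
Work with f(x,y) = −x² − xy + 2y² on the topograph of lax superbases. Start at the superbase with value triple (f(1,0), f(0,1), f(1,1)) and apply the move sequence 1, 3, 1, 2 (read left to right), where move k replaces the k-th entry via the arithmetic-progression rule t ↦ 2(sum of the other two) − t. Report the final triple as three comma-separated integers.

start (-1,2,0) = (f(1,0),f(0,1),f(1,1))
replace slot 1: 2·(2+0) − (-1) = 5 → (5,2,0)
replace slot 3: 2·(5+2) − 0 = 14 → (5,2,14)
replace slot 1: 2·(2+14) − 5 = 27 → (27,2,14)
replace slot 2: 2·(27+14) − 2 = 80 → (27,80,14)

27,80,14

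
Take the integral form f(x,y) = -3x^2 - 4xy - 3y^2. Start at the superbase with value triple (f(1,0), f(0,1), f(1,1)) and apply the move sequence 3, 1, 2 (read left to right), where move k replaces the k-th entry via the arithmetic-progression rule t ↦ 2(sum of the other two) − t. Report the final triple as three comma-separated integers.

start (-3,-3,-10) = (f(1,0),f(0,1),f(1,1))
replace slot 3: 2·((-3)+(-3)) − (-10) = -2 → (-3,-3,-2)
replace slot 1: 2·((-3)+(-2)) − (-3) = -7 → (-7,-3,-2)
replace slot 2: 2·((-7)+(-2)) − (-3) = -15 → (-7,-15,-2)

-7,-15,-2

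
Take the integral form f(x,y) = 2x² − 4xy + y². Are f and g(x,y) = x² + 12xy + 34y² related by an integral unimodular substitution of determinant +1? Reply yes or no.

D₁ = 8, D₂ = 8
river cycle of f (length 2): (1, 2, -1), (-1, 2, 1)
river cycle of g (length 2): (1, 2, -1), (-1, 2, 1)
cycles coincide ⇒ equivalent

yes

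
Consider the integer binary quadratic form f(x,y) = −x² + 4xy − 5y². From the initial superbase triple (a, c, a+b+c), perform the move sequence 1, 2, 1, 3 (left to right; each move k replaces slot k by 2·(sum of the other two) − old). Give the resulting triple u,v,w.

start (-1,-5,-2) = (f(1,0),f(0,1),f(1,1))
replace slot 1: 2·((-5)+(-2)) − (-1) = -13 → (-13,-5,-2)
replace slot 2: 2·((-13)+(-2)) − (-5) = -25 → (-13,-25,-2)
replace slot 1: 2·((-25)+(-2)) − (-13) = -41 → (-41,-25,-2)
replace slot 3: 2·((-41)+(-25)) − (-2) = -130 → (-41,-25,-130)

-41,-25,-130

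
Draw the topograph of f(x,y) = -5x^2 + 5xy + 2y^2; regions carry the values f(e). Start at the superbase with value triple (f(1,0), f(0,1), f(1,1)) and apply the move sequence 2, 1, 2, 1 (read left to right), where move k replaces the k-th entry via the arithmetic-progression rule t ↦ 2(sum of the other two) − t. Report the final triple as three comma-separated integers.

start (-5,2,2) = (f(1,0),f(0,1),f(1,1))
replace slot 2: 2·((-5)+2) − 2 = -8 → (-5,-8,2)
replace slot 1: 2·((-8)+2) − (-5) = -7 → (-7,-8,2)
replace slot 2: 2·((-7)+2) − (-8) = -2 → (-7,-2,2)
replace slot 1: 2·((-2)+2) − (-7) = 7 → (7,-2,2)

7,-2,2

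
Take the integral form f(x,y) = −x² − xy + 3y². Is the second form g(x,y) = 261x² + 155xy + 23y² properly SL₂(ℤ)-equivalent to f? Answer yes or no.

D₁ = 13, D₂ = 13
river cycle of f (length 2): (-1, 3, 1), (1, 3, -1)
river cycle of g (length 2): (-1, 3, 1), (1, 3, -1)
cycles coincide ⇒ equivalent

yes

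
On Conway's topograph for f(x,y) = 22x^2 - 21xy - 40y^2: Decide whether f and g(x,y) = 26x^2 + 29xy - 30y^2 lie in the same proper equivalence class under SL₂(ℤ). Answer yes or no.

D₁ = 3961, D₂ = 3961
river cycle of f (length 90): (-40, 21, 22), (22, 23, -39), (-39, 55, 6), (6, 53, -48), (-48, 43, 11), (11, 45, -44), (-44, 43, 12), (12, 53, -24), (-24, 43, 22), (22, 45, -22), … (80 more)
river cycle of g (length 98): (-30, 31, 25), (25, 19, -36), (-36, 53, 8), (8, 59, -15), (-15, 61, 4), (4, 59, -30), (-30, 61, 2), (2, 59, -60), (-60, 61, 1), (1, 61, -60), … (88 more)
cycles differ ⇒ inequivalent

no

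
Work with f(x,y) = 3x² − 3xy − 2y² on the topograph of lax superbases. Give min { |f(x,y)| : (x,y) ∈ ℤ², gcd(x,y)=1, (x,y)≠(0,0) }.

descent: ρ → (-2,3,3)  [lands on river]
river: ρ → (3,3,-2)
river: ρ → (-2,5,1)
river: ρ → (1,5,-2)
closes: descent 1, river 4
min |a| on river = 1

1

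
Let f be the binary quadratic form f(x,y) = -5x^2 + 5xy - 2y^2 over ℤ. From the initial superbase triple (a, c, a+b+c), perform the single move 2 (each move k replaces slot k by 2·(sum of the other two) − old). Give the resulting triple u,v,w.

start (-5,-2,-2) = (f(1,0),f(0,1),f(1,1))
replace slot 2: 2·((-5)+(-2)) − (-2) = -12 → (-5,-12,-2)

-5,-12,-2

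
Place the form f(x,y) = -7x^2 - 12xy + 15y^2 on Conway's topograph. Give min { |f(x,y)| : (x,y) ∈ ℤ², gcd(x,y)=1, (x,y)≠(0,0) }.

descent: ρ → (15,12,-7)  [lands on river]
river: ρ → (-7,16,11)
river: ρ → (11,6,-12)
river: ρ → (-12,18,5)
river: ρ → (5,22,-4)
river: ρ → (-4,18,15)
closes: descent 1, river 6
min |a| on river = 4

4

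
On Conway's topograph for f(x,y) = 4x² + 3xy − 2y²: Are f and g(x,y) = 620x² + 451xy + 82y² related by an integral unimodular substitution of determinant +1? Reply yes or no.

D₁ = 41, D₂ = 41
river cycle of f (length 10): (-2, 5, 2), (2, 3, -4), (-4, 5, 1), (1, 5, -4), (-4, 3, 2), (2, 5, -2), (-2, 3, 4), (4, 5, -1), (-1, 5, 4), (4, 3, -2)
river cycle of g (length 10): (-2, 5, 2), (2, 3, -4), (-4, 5, 1), (1, 5, -4), (-4, 3, 2), (2, 5, -2), (-2, 3, 4), (4, 5, -1), (-1, 5, 4), (4, 3, -2)
cycles coincide ⇒ equivalent

yes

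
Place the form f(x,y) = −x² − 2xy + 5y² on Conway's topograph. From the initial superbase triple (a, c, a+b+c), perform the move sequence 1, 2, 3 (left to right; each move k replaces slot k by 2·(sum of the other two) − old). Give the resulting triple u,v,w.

start (-1,5,2) = (f(1,0),f(0,1),f(1,1))
replace slot 1: 2·(5+2) − (-1) = 15 → (15,5,2)
replace slot 2: 2·(15+2) − 5 = 29 → (15,29,2)
replace slot 3: 2·(15+29) − 2 = 86 → (15,29,86)

15,29,86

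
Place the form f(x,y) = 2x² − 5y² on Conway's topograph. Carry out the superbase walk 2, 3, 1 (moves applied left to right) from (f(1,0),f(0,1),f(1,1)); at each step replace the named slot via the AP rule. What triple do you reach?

start (2,-5,-3) = (f(1,0),f(0,1),f(1,1))
replace slot 2: 2·(2+(-3)) − (-5) = 3 → (2,3,-3)
replace slot 3: 2·(2+3) − (-3) = 13 → (2,3,13)
replace slot 1: 2·(3+13) − 2 = 30 → (30,3,13)

30,3,13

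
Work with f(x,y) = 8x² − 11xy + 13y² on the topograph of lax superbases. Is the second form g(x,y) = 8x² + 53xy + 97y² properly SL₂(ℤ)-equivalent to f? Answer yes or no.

D₁ = -295, D₂ = -295
f: translate: b→5 (≡-11 mod 16), so (8,-11,13)→(8,5,10)
f: reduced (well bottom): (8,5,10) with a≤c, −a<b≤a
g: translate: b→5 (≡53 mod 16), so (8,53,97)→(8,5,10)
g: reduced (well bottom): (8,5,10) with a≤c, −a<b≤a
reduced forms (8, 5, 10) vs (8, 5, 10) ⇒ equivalent

yes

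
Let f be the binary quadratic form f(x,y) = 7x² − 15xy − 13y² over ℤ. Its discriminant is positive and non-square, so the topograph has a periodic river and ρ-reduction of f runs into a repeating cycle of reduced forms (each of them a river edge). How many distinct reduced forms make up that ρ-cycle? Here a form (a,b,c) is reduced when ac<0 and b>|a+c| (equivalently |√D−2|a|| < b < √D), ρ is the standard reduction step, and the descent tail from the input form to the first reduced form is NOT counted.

D = 589, ⌊√D⌋ = 24
descent: ρ → (-13,15,7)  [lands on river]
river: ρ → (7,13,-15)
river: ρ → (-15,17,5)
river: ρ → (5,23,-3)
river: ρ → (-3,19,19)
river: ρ → (19,19,-3)
river: ρ → (-3,23,5)
river: ρ → (5,17,-15)
river: ρ → (-15,13,7)
river: ρ → (7,15,-13)
river: ρ → (-13,11,9)
river: ρ → (9,7,-15)
river: ρ → (-15,23,1)
river: ρ → (1,23,-15)
river: ρ → (-15,7,9)
river: ρ → (9,11,-13)
ρ-cycle length = 16 (tail of 1 descent step not counted)

16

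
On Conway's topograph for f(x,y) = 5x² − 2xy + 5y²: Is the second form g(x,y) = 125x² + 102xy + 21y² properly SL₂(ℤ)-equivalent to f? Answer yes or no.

D₁ = -96, D₂ = -96
f: flip: (5,-2,5)→(5,2,5)
f: reduced (well bottom): (5,2,5) with a≤c, −a<b≤a
g: flip: (125,102,21)→(21,-102,125)
g: translate: b→-18 (≡-102 mod 42), so (21,-102,125)→(21,-18,5)
g: flip: (21,-18,5)→(5,18,21)
g: translate: b→-2 (≡18 mod 10), so (5,18,21)→(5,-2,5)
g: flip: (5,-2,5)→(5,2,5)
g: reduced (well bottom): (5,2,5) with a≤c, −a<b≤a
reduced forms (5, 2, 5) vs (5, 2, 5) ⇒ equivalent

yes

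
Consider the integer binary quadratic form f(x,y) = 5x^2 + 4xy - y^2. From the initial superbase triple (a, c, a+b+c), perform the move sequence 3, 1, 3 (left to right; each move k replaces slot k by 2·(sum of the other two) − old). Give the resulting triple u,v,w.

start (5,-1,8) = (f(1,0),f(0,1),f(1,1))
replace slot 3: 2·(5+(-1)) − 8 = 0 → (5,-1,0)
replace slot 1: 2·((-1)+0) − 5 = -7 → (-7,-1,0)
replace slot 3: 2·((-7)+(-1)) − 0 = -16 → (-7,-1,-16)

-7,-1,-16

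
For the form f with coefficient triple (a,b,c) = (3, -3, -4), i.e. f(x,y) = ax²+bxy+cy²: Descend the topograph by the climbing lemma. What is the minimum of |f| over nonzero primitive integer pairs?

descent: ρ → (-4,3,3)  [lands on river]
river: ρ → (3,3,-4)
river: ρ → (-4,5,2)
river: ρ → (2,7,-1)
river: ρ → (-1,7,2)
river: ρ → (2,5,-4)
closes: descent 1, river 6
min |a| on river = 1

1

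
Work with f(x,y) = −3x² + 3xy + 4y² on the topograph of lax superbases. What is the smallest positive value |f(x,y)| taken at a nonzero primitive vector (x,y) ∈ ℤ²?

river: ρ → (4,5,-2)
river: ρ → (-2,7,1)
river: ρ → (1,7,-2)
river: ρ → (-2,5,4)
river: ρ → (4,3,-3)
river: ρ → (-3,3,4)
closes: descent 0, river 6
min |a| on river = 1

1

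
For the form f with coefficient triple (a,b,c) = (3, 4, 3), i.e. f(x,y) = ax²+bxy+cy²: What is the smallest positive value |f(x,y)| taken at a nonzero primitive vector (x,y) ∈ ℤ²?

translate: b→-2 (≡4 mod 6), so (3,4,3)→(3,-2,2)
flip: (3,-2,2)→(2,2,3)
reduced (well bottom): (2,2,3) with a≤c, −a<b≤a
well minimum = a = 2

2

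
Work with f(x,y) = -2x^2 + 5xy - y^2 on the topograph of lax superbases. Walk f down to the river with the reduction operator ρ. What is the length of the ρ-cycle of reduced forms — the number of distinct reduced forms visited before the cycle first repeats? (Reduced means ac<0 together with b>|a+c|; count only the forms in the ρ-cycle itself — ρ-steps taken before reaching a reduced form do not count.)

D = 17, ⌊√D⌋ = 4
descent: ρ → (-1,3,2)  [lands on river]
river: ρ → (2,1,-2)
river: ρ → (-2,3,1)
river: ρ → (1,3,-2)
river: ρ → (-2,1,2)
river: ρ → (2,3,-1)
ρ-cycle length = 6 (tail of 1 descent step not counted)

6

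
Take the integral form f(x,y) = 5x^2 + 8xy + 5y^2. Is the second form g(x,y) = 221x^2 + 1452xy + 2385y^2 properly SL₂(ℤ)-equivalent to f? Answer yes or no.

D₁ = -36, D₂ = -36
f: translate: b→-2 (≡8 mod 10), so (5,8,5)→(5,-2,2)
f: flip: (5,-2,2)→(2,2,5)
f: reduced (well bottom): (2,2,5) with a≤c, −a<b≤a
g: translate: b→126 (≡1452 mod 442), so (221,1452,2385)→(221,126,18)
g: flip: (221,126,18)→(18,-126,221)
g: translate: b→18 (≡-126 mod 36), so (18,-126,221)→(18,18,5)
g: flip: (18,18,5)→(5,-18,18)
g: translate: b→2 (≡-18 mod 10), so (5,-18,18)→(5,2,2)
g: flip: (5,2,2)→(2,-2,5)
g: translate: b→2 (≡-2 mod 4), so (2,-2,5)→(2,2,5)
g: reduced (well bottom): (2,2,5) with a≤c, −a<b≤a
reduced forms (2, 2, 5) vs (2, 2, 5) ⇒ equivalent

yes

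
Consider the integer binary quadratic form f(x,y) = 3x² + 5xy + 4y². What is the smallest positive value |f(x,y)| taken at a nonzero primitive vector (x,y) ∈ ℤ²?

translate: b→-1 (≡5 mod 6), so (3,5,4)→(3,-1,2)
flip: (3,-1,2)→(2,1,3)
reduced (well bottom): (2,1,3) with a≤c, −a<b≤a
well minimum = a = 2

2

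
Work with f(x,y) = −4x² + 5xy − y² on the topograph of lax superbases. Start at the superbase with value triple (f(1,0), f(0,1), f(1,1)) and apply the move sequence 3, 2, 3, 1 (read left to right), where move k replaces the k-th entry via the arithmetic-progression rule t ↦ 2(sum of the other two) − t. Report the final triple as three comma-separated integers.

start (-4,-1,0) = (f(1,0),f(0,1),f(1,1))
replace slot 3: 2·((-4)+(-1)) − 0 = -10 → (-4,-1,-10)
replace slot 2: 2·((-4)+(-10)) − (-1) = -27 → (-4,-27,-10)
replace slot 3: 2·((-4)+(-27)) − (-10) = -52 → (-4,-27,-52)
replace slot 1: 2·((-27)+(-52)) − (-4) = -154 → (-154,-27,-52)

-154,-27,-52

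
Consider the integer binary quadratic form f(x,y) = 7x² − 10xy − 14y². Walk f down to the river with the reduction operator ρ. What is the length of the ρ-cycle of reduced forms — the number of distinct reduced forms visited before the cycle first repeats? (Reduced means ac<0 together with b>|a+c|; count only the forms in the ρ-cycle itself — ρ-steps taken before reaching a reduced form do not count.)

D = 492, ⌊√D⌋ = 22
descent: ρ → (-14,10,7)  [lands on river]
river: ρ → (7,18,-6)
river: ρ → (-6,18,7)
river: ρ → (7,10,-14)
river: ρ → (-14,18,3)
river: ρ → (3,18,-14)
ρ-cycle length = 6 (tail of 1 descent step not counted)

6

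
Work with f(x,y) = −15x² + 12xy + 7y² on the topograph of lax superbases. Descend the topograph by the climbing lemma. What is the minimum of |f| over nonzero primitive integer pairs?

river: ρ → (7,16,-11)
river: ρ → (-11,6,12)
river: ρ → (12,18,-5)
river: ρ → (-5,22,4)
river: ρ → (4,18,-15)
river: ρ → (-15,12,7)
closes: descent 0, river 6
min |a| on river = 4

4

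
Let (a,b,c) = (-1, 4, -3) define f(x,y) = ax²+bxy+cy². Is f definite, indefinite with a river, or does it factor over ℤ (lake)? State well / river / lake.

D = b²−4ac = 4² − 4·(-1)·(-3) = 4
D = 2² is a perfect square ⇒ form factors over ℤ ⇒ lakes

lake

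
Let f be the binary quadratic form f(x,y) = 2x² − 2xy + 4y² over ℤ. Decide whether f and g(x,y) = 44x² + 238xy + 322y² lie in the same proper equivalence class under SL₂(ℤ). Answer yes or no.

D₁ = -28, D₂ = -28
f: translate: b→2 (≡-2 mod 4), so (2,-2,4)→(2,2,4)
f: reduced (well bottom): (2,2,4) with a≤c, −a<b≤a
g: translate: b→-26 (≡238 mod 88), so (44,238,322)→(44,-26,4)
g: flip: (44,-26,4)→(4,26,44)
g: translate: b→2 (≡26 mod 8), so (4,26,44)→(4,2,2)
g: flip: (4,2,2)→(2,-2,4)
g: translate: b→2 (≡-2 mod 4), so (2,-2,4)→(2,2,4)
g: reduced (well bottom): (2,2,4) with a≤c, −a<b≤a
reduced forms (2, 2, 4) vs (2, 2, 4) ⇒ equivalent

yes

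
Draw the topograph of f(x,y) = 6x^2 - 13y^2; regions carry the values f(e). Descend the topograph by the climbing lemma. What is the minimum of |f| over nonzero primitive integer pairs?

descent: ρ → (-13,0,6)
descent: ρ → (6,12,-7)  [lands on river]
river: ρ → (-7,16,2)
river: ρ → (2,16,-7)
river: ρ → (-7,12,6)
closes: descent 2, river 4
min |a| on river = 2

2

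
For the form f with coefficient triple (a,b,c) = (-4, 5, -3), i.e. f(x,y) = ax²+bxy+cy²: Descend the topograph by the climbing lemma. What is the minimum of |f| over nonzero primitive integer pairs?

translate: b→3 (≡-5 mod 8), so (4,-5,3)→(4,3,2)
flip: (4,3,2)→(2,-3,4)
translate: b→1 (≡-3 mod 4), so (2,-3,4)→(2,1,3)
reduced (well bottom): (2,1,3) with a≤c, −a<b≤a
well minimum |f| = |-2| = 2 (negative-definite)

2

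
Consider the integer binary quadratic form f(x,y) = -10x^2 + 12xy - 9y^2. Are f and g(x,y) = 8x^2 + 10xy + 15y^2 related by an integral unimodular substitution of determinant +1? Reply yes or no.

D₁ = -216, D₂ = -380
discriminants differ ⇒ not SL₂(ℤ)-equivalent

no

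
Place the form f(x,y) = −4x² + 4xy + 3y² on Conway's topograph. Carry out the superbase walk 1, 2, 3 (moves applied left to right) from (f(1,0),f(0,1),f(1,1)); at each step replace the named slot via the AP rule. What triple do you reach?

start (-4,3,3) = (f(1,0),f(0,1),f(1,1))
replace slot 1: 2·(3+3) − (-4) = 16 → (16,3,3)
replace slot 2: 2·(16+3) − 3 = 35 → (16,35,3)
replace slot 3: 2·(16+35) − 3 = 99 → (16,35,99)

16,35,99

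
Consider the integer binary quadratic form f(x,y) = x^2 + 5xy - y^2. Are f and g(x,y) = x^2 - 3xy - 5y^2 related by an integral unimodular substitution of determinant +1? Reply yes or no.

D₁ = 29, D₂ = 29
river cycle of f (length 2): (-1, 5, 1), (1, 5, -1)
river cycle of g (length 2): (1, 5, -1), (-1, 5, 1)
cycles coincide ⇒ equivalent

yes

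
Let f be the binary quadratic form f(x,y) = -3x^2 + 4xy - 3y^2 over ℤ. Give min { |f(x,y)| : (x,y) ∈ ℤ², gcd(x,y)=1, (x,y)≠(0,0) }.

translate: b→2 (≡-4 mod 6), so (3,-4,3)→(3,2,2)
flip: (3,2,2)→(2,-2,3)
translate: b→2 (≡-2 mod 4), so (2,-2,3)→(2,2,3)
reduced (well bottom): (2,2,3) with a≤c, −a<b≤a
well minimum |f| = |-2| = 2 (negative-definite)

2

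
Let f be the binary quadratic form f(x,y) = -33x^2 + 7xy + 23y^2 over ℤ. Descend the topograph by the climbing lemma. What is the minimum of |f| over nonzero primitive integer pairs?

descent: ρ → (23,39,-17)  [lands on river]
river: ρ → (-17,29,33)
river: ρ → (33,37,-13)
river: ρ → (-13,41,27)
river: ρ → (27,13,-27)
river: ρ → (-27,41,13)
river: ρ → (13,37,-33)
river: ρ → (-33,29,17)
river: ρ → (17,39,-23)
river: ρ → (-23,53,3)
river: ρ → (3,55,-5)
river: ρ → (-5,55,3)
river: ρ → (3,53,-23)
river: ρ → (-23,39,17)
river: ρ → (17,29,-33)
river: ρ → (-33,37,13)
river: ρ → (13,41,-27)
river: ρ → (-27,13,27)
river: ρ → (27,41,-13)
river: ρ → (-13,37,33)
river: ρ → (33,29,-17)
river: ρ → (-17,39,23)
river: ρ → (23,53,-3)
river: ρ → (-3,55,5)
river: ρ → (5,55,-3)
river: ρ → (-3,53,23)
closes: descent 1, river 26
min |a| on river = 3

3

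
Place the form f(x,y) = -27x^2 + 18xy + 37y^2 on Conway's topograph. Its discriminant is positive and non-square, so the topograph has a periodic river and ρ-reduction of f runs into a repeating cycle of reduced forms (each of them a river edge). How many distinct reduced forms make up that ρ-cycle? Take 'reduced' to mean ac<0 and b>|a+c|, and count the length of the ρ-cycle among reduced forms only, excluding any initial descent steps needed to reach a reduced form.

D = 4320, ⌊√D⌋ = 65
river: ρ → (37,56,-8)
river: ρ → (-8,56,37)
river: ρ → (37,18,-27)
river: ρ → (-27,36,28)
river: ρ → (28,20,-35)
river: ρ → (-35,50,13)
river: ρ → (13,54,-27)
river: ρ → (-27,54,13)
river: ρ → (13,50,-35)
river: ρ → (-35,20,28)
river: ρ → (28,36,-27)
river: ρ → (-27,18,37)
ρ-cycle length = 12 (tail of 0 descent steps not counted)

12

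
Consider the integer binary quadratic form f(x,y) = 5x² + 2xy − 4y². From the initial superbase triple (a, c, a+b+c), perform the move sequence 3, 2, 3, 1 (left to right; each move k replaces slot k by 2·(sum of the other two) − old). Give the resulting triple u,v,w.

start (5,-4,3) = (f(1,0),f(0,1),f(1,1))
replace slot 3: 2·(5+(-4)) − 3 = -1 → (5,-4,-1)
replace slot 2: 2·(5+(-1)) − (-4) = 12 → (5,12,-1)
replace slot 3: 2·(5+12) − (-1) = 35 → (5,12,35)
replace slot 1: 2·(12+35) − 5 = 89 → (89,12,35)

89,12,35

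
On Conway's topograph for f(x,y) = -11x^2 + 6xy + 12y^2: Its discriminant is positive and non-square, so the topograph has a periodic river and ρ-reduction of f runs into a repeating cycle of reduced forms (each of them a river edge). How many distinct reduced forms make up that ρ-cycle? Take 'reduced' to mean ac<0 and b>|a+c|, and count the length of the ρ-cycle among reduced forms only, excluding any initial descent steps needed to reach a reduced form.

D = 564, ⌊√D⌋ = 23
river: ρ → (12,18,-5)
river: ρ → (-5,22,4)
river: ρ → (4,18,-15)
river: ρ → (-15,12,7)
river: ρ → (7,16,-11)
river: ρ → (-11,6,12)
ρ-cycle length = 6 (tail of 0 descent steps not counted)

6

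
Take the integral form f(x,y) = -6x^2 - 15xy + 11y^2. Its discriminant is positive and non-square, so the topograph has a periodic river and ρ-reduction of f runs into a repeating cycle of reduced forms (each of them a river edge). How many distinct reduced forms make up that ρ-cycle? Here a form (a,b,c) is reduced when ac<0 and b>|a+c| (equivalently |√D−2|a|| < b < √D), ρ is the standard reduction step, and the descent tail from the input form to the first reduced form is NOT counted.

D = 489, ⌊√D⌋ = 22
descent: ρ → (11,15,-6)  [lands on river]
river: ρ → (-6,21,2)
river: ρ → (2,19,-16)
river: ρ → (-16,13,5)
river: ρ → (5,17,-10)
river: ρ → (-10,3,12)
river: ρ → (12,21,-1)
river: ρ → (-1,21,12)
river: ρ → (12,3,-10)
river: ρ → (-10,17,5)
river: ρ → (5,13,-16)
river: ρ → (-16,19,2)
river: ρ → (2,21,-6)
river: ρ → (-6,15,11)
river: ρ → (11,7,-10)
river: ρ → (-10,13,8)
river: ρ → (8,19,-4)
river: ρ → (-4,21,3)
river: ρ → (3,21,-4)
river: ρ → (-4,19,8)
river: ρ → (8,13,-10)
river: ρ → (-10,7,11)
ρ-cycle length = 22 (tail of 1 descent step not counted)

22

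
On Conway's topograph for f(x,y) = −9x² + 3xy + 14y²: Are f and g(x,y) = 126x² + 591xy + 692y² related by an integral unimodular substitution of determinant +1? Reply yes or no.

D₁ = 513, D₂ = 513
river cycle of f (length 16): (-9, 21, 2), (2, 19, -19), (-19, 19, 2), (2, 21, -9), (-9, 15, 8), (8, 17, -7), (-7, 11, 14), (14, 17, -4), (-4, 15, 18), (18, 21, -1), … (6 more)
river cycle of g (length 16): (-9, 21, 2), (2, 19, -19), (-19, 19, 2), (2, 21, -9), (-9, 15, 8), (8, 17, -7), (-7, 11, 14), (14, 17, -4), (-4, 15, 18), (18, 21, -1), … (6 more)
cycles coincide ⇒ equivalent

yes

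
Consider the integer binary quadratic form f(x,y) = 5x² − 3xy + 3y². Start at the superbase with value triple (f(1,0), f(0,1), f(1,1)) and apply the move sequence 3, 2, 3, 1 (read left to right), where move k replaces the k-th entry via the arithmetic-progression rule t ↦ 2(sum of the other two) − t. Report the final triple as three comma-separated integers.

start (5,3,5) = (f(1,0),f(0,1),f(1,1))
replace slot 3: 2·(5+3) − 5 = 11 → (5,3,11)
replace slot 2: 2·(5+11) − 3 = 29 → (5,29,11)
replace slot 3: 2·(5+29) − 11 = 57 → (5,29,57)
replace slot 1: 2·(29+57) − 5 = 167 → (167,29,57)

167,29,57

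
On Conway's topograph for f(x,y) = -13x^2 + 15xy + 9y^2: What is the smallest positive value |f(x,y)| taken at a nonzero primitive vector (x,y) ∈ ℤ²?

river: ρ → (9,21,-7)
river: ρ → (-7,21,9)
river: ρ → (9,15,-13)
river: ρ → (-13,11,11)
river: ρ → (11,11,-13)
river: ρ → (-13,15,9)
closes: descent 0, river 6
min |a| on river = 7

7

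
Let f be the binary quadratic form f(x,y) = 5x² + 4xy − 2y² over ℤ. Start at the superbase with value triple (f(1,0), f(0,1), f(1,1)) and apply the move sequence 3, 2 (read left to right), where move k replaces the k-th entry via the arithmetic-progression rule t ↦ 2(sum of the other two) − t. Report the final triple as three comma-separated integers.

start (5,-2,7) = (f(1,0),f(0,1),f(1,1))
replace slot 3: 2·(5+(-2)) − 7 = -1 → (5,-2,-1)
replace slot 2: 2·(5+(-1)) − (-2) = 10 → (5,10,-1)

5,10,-1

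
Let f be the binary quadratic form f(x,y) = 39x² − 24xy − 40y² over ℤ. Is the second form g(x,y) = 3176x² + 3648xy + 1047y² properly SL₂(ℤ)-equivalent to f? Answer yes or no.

D₁ = 6816, D₂ = 6816
river cycle of f (length 12): (-40, 24, 39), (39, 54, -25), (-25, 46, 47), (47, 48, -24), (-24, 48, 47), (47, 46, -25), (-25, 54, 39), (39, 24, -40), (-40, 56, 23), (23, 82, -1), … (2 more)
river cycle of g (length 12): (-25, 46, 47), (47, 48, -24), (-24, 48, 47), (47, 46, -25), (-25, 54, 39), (39, 24, -40), (-40, 56, 23), (23, 82, -1), (-1, 82, 23), (23, 56, -40), … (2 more)
cycles coincide ⇒ equivalent

yes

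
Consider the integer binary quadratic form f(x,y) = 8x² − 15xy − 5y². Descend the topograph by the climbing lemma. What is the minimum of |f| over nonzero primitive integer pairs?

descent: ρ → (-5,15,8)  [lands on river]
river: ρ → (8,17,-3)
river: ρ → (-3,19,2)
river: ρ → (2,17,-12)
river: ρ → (-12,7,7)
river: ρ → (7,7,-12)
river: ρ → (-12,17,2)
river: ρ → (2,19,-3)
river: ρ → (-3,17,8)
river: ρ → (8,15,-5)
closes: descent 1, river 10
min |a| on river = 2

2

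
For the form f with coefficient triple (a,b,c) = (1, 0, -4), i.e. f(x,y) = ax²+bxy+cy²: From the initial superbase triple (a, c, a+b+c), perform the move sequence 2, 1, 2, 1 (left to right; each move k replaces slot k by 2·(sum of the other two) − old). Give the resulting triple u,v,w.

start (1,-4,-3) = (f(1,0),f(0,1),f(1,1))
replace slot 2: 2·(1+(-3)) − (-4) = 0 → (1,0,-3)
replace slot 1: 2·(0+(-3)) − 1 = -7 → (-7,0,-3)
replace slot 2: 2·((-7)+(-3)) − 0 = -20 → (-7,-20,-3)
replace slot 1: 2·((-20)+(-3)) − (-7) = -39 → (-39,-20,-3)

-39,-20,-3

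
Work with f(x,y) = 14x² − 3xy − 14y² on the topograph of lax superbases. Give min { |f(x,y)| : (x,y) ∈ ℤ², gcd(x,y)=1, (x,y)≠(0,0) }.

descent: ρ → (-14,3,14)  [lands on river]
river: ρ → (14,25,-3)
river: ρ → (-3,23,22)
river: ρ → (22,21,-4)
river: ρ → (-4,27,4)
river: ρ → (4,21,-22)
river: ρ → (-22,23,3)
river: ρ → (3,25,-14)
closes: descent 1, river 8
min |a| on river = 3

3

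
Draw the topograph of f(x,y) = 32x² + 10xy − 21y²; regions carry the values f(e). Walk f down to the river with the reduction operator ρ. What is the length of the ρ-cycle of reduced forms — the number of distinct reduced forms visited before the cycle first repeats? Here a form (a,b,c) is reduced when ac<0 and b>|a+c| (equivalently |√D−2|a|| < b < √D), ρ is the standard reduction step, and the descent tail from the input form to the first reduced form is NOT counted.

D = 2788, ⌊√D⌋ = 52
descent: ρ → (-21,32,21)  [lands on river]
river: ρ → (21,52,-1)
river: ρ → (-1,52,21)
river: ρ → (21,32,-21)
river: ρ → (-21,52,1)
river: ρ → (1,52,-21)
ρ-cycle length = 6 (tail of 1 descent step not counted)

6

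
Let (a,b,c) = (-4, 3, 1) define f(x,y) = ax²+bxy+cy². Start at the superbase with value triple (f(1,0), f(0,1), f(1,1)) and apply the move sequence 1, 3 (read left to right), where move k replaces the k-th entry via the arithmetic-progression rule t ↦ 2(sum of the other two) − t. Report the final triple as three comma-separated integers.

start (-4,1,0) = (f(1,0),f(0,1),f(1,1))
replace slot 1: 2·(1+0) − (-4) = 6 → (6,1,0)
replace slot 3: 2·(6+1) − 0 = 14 → (6,1,14)

6,1,14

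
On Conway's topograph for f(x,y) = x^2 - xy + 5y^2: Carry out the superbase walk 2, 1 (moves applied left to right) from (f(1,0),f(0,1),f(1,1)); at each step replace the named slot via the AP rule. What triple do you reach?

start (1,5,5) = (f(1,0),f(0,1),f(1,1))
replace slot 2: 2·(1+5) − 5 = 7 → (1,7,5)
replace slot 1: 2·(7+5) − 1 = 23 → (23,7,5)

23,7,5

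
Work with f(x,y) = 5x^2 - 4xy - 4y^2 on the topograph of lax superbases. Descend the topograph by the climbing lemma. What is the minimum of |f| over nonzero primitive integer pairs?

descent: ρ → (-4,4,5)  [lands on river]
river: ρ → (5,6,-3)
river: ρ → (-3,6,5)
river: ρ → (5,4,-4)
closes: descent 1, river 4
min |a| on river = 3

3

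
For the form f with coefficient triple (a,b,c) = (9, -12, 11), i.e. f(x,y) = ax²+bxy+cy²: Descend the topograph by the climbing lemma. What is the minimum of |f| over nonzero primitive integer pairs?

translate: b→6 (≡-12 mod 18), so (9,-12,11)→(9,6,8)
flip: (9,6,8)→(8,-6,9)
reduced (well bottom): (8,-6,9) with a≤c, −a<b≤a
well minimum = a = 8

8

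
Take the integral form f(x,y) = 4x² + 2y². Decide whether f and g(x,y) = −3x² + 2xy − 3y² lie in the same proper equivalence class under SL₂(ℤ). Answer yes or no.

D₁ = -32, D₂ = -32
f: flip: (4,0,2)→(2,0,4)
f: reduced (well bottom): (2,0,4) with a≤c, −a<b≤a
g is negative-definite; reduce −g:
−g: flip: (3,-2,3)→(3,2,3)
−g: reduced (well bottom): (3,2,3) with a≤c, −a<b≤a
flip sign back: reduced form of g is (-3,-2,-3)
reduced forms (2, 0, 4) vs (-3, -2, -3) ⇒ inequivalent

no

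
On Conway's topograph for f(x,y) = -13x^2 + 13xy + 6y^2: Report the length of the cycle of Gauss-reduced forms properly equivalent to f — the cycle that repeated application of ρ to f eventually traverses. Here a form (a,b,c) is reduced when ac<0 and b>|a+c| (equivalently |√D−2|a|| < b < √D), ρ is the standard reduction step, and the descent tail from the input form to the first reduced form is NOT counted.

D = 481, ⌊√D⌋ = 21
river: ρ → (6,11,-15)
river: ρ → (-15,19,2)
river: ρ → (2,21,-5)
river: ρ → (-5,19,6)
river: ρ → (6,17,-8)
river: ρ → (-8,15,8)
river: ρ → (8,17,-6)
river: ρ → (-6,19,5)
river: ρ → (5,21,-2)
river: ρ → (-2,19,15)
river: ρ → (15,11,-6)
river: ρ → (-6,13,13)
river: ρ → (13,13,-6)
river: ρ → (-6,11,15)
river: ρ → (15,19,-2)
river: ρ → (-2,21,5)
river: ρ → (5,19,-6)
river: ρ → (-6,17,8)
river: ρ → (8,15,-8)
river: ρ → (-8,17,6)
river: ρ → (6,19,-5)
river: ρ → (-5,21,2)
river: ρ → (2,19,-15)
river: ρ → (-15,11,6)
river: ρ → (6,13,-13)
river: ρ → (-13,13,6)
ρ-cycle length = 26 (tail of 0 descent steps not counted)

26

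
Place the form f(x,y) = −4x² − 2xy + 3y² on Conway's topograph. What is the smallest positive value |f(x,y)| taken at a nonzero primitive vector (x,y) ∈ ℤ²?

descent: ρ → (3,2,-4)  [lands on river]
river: ρ → (-4,6,1)
river: ρ → (1,6,-4)
river: ρ → (-4,2,3)
river: ρ → (3,4,-3)
river: ρ → (-3,2,4)
river: ρ → (4,6,-1)
river: ρ → (-1,6,4)
river: ρ → (4,2,-3)
river: ρ → (-3,4,3)
closes: descent 1, river 10
min |a| on river = 1

1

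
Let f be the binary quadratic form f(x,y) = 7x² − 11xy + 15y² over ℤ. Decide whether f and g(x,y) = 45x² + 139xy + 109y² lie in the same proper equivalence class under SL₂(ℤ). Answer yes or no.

D₁ = -299, D₂ = -299
f: translate: b→3 (≡-11 mod 14), so (7,-11,15)→(7,3,11)
f: reduced (well bottom): (7,3,11) with a≤c, −a<b≤a
g: translate: b→-41 (≡139 mod 90), so (45,139,109)→(45,-41,11)
g: flip: (45,-41,11)→(11,41,45)
g: translate: b→-3 (≡41 mod 22), so (11,41,45)→(11,-3,7)
g: flip: (11,-3,7)→(7,3,11)
g: reduced (well bottom): (7,3,11) with a≤c, −a<b≤a
reduced forms (7, 3, 11) vs (7, 3, 11) ⇒ equivalent

yes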